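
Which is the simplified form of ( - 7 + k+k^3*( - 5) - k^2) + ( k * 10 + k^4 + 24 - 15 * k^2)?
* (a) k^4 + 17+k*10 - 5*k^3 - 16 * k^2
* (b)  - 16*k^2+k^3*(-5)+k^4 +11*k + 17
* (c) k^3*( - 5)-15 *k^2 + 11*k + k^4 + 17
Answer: b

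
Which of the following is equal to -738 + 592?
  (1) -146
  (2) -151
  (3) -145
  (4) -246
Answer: 1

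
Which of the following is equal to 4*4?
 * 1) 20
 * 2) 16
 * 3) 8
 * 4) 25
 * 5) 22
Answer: 2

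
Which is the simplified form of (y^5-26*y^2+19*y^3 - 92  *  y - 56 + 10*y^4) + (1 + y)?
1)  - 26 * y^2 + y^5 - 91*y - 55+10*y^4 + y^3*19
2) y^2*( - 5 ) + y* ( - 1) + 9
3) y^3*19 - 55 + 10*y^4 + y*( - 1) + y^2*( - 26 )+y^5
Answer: 1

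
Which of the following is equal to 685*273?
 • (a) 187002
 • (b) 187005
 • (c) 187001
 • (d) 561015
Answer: b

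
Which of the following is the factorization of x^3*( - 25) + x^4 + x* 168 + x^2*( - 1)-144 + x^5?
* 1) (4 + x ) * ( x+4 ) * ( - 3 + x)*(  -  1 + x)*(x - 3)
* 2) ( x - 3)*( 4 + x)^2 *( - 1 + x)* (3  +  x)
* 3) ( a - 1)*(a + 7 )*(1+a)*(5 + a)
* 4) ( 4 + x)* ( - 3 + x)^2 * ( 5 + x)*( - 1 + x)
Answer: 1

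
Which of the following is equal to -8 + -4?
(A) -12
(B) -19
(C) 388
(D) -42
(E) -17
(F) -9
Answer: A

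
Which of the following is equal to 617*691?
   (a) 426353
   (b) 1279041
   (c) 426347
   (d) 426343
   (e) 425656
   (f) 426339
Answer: c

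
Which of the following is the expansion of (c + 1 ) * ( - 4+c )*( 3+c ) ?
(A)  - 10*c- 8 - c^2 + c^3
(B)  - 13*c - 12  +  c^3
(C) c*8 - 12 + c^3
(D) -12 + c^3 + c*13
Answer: B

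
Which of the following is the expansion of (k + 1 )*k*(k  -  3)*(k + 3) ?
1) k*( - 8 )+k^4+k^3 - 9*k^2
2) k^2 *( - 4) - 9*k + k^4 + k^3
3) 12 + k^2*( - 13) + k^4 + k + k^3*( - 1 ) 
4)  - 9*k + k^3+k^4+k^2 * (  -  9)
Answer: 4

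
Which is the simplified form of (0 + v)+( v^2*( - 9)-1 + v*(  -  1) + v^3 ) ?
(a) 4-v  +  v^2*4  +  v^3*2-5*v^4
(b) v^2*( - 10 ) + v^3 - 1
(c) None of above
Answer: c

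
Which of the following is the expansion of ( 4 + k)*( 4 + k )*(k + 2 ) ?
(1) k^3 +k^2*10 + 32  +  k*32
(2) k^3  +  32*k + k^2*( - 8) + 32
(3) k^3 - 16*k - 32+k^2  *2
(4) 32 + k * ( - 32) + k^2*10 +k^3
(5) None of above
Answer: 1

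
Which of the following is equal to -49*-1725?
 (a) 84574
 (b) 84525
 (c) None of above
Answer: b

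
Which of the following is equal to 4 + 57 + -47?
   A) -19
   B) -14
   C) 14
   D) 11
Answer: C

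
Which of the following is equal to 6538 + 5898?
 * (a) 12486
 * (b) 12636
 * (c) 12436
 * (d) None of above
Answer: c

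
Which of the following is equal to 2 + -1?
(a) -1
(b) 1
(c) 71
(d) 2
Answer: b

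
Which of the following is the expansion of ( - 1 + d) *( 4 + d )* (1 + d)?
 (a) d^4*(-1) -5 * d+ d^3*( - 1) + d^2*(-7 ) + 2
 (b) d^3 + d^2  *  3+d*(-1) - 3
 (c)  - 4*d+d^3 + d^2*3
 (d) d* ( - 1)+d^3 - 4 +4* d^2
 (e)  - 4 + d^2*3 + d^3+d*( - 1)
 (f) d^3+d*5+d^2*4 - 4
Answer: d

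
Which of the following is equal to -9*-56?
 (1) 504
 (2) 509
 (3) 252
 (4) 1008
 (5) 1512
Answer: 1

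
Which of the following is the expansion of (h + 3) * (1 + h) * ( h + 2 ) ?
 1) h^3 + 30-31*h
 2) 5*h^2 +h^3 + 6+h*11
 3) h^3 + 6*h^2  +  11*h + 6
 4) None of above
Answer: 3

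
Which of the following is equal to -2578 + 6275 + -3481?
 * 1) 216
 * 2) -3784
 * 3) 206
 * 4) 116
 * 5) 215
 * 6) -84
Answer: 1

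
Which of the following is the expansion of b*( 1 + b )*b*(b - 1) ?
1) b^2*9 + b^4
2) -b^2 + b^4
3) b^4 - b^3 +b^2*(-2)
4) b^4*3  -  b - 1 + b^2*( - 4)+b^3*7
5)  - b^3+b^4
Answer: 2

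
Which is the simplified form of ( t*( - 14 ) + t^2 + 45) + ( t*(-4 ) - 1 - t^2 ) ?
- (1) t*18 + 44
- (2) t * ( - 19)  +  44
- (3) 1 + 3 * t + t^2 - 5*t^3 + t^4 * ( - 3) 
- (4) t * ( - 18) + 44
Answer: 4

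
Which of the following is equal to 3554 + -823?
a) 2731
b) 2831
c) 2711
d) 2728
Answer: a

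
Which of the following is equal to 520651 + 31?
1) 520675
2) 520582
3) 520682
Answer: 3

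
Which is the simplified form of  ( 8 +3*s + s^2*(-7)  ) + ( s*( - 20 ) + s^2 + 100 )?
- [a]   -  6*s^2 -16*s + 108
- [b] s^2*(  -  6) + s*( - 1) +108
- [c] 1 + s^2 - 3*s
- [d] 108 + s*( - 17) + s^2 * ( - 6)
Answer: d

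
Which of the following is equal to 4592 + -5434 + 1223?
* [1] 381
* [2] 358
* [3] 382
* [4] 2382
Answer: 1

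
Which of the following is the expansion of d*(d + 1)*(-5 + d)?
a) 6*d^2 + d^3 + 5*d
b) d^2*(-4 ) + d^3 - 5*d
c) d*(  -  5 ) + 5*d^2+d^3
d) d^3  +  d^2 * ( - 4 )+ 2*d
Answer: b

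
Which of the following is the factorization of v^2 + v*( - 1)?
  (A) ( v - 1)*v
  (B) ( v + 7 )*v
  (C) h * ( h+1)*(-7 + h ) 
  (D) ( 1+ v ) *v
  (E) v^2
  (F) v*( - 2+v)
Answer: A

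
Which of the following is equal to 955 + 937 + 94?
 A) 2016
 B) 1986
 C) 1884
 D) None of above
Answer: B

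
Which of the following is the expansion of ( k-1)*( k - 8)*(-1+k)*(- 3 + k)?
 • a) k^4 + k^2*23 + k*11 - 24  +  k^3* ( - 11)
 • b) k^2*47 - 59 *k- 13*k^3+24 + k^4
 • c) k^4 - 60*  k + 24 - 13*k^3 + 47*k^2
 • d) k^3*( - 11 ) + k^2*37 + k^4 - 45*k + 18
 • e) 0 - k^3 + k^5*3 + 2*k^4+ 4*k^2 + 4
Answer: b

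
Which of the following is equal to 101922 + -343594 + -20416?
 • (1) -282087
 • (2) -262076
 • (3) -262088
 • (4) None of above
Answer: 3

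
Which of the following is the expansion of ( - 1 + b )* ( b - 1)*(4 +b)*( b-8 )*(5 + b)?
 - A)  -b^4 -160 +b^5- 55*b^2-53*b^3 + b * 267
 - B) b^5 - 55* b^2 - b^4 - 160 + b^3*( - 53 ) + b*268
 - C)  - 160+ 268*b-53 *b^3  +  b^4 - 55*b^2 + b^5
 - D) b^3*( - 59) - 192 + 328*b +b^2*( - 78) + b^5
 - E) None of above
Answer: B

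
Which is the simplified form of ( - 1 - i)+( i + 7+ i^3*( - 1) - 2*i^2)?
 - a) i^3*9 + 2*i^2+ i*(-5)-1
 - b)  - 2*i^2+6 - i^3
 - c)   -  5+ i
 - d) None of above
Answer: b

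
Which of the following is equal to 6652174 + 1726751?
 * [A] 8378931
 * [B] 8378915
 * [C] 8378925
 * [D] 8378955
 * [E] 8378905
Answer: C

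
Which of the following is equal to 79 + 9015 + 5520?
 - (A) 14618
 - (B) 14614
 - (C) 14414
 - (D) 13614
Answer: B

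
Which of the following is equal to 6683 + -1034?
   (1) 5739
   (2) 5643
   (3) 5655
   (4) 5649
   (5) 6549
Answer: 4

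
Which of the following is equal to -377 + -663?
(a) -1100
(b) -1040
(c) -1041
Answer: b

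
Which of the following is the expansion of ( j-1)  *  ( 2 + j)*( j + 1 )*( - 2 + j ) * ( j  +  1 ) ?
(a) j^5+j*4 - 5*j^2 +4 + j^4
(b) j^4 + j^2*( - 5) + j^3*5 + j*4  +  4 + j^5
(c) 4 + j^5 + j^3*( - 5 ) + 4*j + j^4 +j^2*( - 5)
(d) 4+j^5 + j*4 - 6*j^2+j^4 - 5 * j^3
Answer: c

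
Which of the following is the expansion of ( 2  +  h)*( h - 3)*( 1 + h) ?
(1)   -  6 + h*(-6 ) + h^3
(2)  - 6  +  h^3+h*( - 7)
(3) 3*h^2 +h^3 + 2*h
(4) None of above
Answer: 2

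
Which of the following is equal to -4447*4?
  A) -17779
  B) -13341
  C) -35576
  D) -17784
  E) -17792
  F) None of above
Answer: F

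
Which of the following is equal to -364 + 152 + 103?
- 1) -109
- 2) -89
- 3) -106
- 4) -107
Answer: 1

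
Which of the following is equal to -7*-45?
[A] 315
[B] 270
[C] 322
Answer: A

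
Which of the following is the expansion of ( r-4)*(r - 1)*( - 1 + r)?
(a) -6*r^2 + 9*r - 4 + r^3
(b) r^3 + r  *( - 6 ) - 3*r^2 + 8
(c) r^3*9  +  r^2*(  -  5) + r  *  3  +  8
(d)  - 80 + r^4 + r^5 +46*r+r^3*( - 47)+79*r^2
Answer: a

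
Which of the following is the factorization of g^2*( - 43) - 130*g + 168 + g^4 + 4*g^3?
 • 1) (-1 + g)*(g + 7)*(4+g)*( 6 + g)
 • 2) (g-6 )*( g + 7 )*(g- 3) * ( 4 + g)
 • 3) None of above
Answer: 3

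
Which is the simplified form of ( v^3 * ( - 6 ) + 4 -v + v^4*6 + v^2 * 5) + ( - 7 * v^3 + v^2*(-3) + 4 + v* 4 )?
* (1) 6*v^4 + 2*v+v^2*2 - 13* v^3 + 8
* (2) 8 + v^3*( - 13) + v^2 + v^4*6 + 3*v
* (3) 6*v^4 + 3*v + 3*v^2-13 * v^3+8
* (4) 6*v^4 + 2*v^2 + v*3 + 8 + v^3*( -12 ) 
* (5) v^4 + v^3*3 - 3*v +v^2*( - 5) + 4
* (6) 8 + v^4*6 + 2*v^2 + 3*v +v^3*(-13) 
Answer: 6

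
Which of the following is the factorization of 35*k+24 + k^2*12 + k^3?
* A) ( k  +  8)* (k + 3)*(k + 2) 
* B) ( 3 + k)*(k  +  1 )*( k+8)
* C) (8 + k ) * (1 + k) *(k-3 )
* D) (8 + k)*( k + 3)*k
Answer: B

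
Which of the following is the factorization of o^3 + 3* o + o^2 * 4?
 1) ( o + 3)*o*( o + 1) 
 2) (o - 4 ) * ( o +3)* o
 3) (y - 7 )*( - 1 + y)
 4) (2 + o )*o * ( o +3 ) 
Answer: 1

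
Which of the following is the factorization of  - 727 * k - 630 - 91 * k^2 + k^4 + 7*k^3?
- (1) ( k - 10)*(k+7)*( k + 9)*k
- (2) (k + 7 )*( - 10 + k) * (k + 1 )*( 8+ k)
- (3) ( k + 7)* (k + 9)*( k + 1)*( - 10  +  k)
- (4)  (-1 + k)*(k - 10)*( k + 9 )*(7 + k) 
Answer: 3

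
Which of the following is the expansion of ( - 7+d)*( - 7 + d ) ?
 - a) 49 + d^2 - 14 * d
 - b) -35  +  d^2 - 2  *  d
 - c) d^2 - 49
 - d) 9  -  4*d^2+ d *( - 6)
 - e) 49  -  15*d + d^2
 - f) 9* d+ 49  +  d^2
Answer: a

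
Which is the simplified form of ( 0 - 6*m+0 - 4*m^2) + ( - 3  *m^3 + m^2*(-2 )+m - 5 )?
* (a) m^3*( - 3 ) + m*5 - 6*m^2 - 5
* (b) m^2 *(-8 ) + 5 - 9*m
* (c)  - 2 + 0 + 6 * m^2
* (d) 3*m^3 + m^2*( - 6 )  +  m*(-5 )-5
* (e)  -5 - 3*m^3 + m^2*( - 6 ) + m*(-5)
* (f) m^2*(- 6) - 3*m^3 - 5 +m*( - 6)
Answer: e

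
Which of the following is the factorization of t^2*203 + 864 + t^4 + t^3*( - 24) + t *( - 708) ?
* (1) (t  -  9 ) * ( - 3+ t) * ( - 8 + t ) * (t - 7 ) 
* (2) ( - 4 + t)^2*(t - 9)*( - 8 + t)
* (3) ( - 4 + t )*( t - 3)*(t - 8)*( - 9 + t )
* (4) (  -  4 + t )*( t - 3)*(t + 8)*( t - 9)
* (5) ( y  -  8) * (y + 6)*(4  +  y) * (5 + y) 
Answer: 3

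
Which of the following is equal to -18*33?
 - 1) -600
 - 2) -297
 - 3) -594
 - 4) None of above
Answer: 3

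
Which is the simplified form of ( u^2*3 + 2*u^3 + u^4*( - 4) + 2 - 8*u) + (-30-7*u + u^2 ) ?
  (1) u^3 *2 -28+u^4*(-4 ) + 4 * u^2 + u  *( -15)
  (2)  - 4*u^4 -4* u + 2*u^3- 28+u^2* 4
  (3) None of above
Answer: 1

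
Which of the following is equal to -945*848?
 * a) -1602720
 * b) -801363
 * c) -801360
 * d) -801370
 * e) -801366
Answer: c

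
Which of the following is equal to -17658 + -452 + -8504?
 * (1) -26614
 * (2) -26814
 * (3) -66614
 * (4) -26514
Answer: 1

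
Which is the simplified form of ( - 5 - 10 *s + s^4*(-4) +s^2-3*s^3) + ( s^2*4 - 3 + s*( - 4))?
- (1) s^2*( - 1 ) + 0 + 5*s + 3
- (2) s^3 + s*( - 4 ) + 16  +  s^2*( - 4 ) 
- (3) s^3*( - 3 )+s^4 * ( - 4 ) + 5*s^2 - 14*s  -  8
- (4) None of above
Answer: 3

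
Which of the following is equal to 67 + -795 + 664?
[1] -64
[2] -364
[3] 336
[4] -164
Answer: 1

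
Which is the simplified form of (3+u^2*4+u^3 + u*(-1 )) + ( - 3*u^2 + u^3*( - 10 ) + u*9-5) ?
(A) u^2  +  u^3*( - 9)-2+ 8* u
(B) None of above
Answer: A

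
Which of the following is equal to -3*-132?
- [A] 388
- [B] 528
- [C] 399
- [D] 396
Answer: D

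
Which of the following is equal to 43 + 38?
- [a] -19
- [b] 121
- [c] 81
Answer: c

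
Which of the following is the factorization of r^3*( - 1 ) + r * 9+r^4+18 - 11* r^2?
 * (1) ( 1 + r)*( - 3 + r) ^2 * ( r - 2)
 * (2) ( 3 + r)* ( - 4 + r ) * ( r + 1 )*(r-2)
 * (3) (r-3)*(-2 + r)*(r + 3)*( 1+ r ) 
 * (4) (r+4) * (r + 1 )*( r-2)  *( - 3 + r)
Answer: 3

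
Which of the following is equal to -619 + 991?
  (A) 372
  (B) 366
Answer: A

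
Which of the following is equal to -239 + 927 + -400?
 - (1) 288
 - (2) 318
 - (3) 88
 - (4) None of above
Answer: 1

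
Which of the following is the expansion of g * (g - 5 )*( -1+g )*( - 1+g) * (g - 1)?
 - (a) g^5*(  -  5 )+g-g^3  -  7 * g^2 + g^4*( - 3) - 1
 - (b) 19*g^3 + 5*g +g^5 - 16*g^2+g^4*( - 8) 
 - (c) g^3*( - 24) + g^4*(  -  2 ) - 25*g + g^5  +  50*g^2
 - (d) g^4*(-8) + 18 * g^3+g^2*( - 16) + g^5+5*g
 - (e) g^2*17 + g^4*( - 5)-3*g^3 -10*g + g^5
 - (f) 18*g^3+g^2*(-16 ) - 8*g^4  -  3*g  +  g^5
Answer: d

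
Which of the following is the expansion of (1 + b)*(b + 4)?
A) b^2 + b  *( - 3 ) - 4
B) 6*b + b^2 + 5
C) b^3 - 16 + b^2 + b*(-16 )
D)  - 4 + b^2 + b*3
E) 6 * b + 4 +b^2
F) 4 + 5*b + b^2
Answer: F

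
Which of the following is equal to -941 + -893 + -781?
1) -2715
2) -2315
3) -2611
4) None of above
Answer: 4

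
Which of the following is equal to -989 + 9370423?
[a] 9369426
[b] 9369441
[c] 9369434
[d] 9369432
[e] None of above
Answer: c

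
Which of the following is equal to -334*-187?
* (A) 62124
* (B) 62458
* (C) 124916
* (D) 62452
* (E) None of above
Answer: B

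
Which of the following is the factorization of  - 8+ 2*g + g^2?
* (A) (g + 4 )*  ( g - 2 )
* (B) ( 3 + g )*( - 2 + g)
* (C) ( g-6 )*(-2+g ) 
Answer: A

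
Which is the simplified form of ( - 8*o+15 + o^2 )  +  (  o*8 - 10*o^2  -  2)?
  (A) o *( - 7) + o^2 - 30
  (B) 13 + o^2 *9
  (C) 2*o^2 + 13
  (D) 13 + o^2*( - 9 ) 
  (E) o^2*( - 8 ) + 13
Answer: D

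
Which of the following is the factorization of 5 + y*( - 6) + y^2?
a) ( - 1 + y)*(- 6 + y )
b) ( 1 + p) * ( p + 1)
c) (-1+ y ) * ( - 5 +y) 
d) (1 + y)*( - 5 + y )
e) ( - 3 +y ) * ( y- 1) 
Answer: c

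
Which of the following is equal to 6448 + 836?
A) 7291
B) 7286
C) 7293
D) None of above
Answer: D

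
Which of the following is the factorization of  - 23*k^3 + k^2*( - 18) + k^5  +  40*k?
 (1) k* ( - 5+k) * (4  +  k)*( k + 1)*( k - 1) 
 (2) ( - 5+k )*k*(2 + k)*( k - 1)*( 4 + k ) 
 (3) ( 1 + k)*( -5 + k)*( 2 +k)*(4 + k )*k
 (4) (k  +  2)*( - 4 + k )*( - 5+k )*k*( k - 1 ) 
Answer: 2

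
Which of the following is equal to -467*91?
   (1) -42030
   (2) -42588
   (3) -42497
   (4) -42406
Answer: 3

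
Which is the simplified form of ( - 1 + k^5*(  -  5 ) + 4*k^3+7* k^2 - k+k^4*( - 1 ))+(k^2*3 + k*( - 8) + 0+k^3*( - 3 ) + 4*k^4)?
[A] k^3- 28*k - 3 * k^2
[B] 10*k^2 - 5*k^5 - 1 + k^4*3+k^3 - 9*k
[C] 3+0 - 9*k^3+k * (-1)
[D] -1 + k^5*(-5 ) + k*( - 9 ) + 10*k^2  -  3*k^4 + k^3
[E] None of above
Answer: B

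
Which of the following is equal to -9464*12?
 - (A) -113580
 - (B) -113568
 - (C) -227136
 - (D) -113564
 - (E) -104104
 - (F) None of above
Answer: B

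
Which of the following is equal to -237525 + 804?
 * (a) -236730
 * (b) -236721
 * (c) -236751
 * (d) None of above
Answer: b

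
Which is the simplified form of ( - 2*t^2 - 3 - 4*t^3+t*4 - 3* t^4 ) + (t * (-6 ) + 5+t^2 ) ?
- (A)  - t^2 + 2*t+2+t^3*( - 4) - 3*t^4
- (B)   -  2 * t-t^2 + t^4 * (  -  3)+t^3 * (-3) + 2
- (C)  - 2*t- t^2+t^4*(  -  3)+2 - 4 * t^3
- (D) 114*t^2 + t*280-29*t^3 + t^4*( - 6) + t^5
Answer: C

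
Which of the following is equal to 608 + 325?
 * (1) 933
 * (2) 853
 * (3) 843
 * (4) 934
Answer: 1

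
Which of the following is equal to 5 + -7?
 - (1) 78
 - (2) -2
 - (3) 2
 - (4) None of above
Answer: 2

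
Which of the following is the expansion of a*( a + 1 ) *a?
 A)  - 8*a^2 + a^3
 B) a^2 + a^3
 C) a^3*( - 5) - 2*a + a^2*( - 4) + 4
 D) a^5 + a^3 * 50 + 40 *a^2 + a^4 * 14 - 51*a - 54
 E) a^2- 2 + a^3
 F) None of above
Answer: B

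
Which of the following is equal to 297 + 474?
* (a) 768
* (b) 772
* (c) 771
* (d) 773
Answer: c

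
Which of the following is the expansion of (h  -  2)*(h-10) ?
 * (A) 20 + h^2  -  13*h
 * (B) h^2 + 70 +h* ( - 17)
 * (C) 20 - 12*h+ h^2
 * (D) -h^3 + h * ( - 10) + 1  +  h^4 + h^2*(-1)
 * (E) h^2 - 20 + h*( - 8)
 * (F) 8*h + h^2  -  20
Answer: C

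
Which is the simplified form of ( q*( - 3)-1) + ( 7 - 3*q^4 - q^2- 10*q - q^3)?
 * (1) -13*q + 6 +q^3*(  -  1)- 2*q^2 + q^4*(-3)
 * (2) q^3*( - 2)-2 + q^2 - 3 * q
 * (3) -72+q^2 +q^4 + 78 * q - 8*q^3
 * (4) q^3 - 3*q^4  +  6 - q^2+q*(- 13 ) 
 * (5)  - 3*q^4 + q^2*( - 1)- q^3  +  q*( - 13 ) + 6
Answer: 5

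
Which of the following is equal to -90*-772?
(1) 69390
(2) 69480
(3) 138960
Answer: 2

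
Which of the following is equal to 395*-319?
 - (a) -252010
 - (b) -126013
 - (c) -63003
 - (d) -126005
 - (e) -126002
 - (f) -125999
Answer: d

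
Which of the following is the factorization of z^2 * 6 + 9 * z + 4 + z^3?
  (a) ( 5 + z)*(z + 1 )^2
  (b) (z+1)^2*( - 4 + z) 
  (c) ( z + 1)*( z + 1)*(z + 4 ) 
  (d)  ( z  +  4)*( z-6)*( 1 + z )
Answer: c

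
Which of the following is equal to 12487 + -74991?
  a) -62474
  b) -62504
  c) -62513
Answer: b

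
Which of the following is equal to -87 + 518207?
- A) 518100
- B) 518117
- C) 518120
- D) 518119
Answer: C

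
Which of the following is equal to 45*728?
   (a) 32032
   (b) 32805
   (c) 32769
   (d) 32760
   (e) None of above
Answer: d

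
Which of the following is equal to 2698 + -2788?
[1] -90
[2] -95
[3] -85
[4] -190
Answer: 1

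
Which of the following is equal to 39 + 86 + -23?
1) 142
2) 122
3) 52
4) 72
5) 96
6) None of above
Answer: 6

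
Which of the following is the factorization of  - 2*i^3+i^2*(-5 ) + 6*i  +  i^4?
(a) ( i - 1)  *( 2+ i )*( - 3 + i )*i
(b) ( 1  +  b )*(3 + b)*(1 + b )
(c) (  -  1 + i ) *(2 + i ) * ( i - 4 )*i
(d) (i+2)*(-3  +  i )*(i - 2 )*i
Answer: a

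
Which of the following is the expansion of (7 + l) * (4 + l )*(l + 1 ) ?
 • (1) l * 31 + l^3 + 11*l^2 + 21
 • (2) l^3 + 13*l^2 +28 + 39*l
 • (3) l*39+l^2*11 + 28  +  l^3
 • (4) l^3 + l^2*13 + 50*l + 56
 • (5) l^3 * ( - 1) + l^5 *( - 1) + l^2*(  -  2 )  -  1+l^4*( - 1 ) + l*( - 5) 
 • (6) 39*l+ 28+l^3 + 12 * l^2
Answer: 6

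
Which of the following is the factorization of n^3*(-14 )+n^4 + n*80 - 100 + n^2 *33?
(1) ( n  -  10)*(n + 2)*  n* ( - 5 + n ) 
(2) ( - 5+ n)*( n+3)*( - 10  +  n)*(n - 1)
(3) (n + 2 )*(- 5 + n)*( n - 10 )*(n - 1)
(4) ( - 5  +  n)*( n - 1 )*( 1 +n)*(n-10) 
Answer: 3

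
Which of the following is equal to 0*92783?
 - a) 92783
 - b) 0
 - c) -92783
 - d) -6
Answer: b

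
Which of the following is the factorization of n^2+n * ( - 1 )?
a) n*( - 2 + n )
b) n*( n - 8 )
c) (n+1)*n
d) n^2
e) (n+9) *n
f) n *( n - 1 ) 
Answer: f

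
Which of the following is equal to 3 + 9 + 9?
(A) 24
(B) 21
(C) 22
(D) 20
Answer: B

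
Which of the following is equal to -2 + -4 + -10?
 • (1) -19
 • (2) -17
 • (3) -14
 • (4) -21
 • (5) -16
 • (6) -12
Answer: 5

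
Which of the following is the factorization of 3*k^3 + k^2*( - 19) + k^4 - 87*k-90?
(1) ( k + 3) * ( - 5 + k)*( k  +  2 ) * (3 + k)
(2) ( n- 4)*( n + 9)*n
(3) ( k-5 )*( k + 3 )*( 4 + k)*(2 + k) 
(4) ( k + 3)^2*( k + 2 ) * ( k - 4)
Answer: 1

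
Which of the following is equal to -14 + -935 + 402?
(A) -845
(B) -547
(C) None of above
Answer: B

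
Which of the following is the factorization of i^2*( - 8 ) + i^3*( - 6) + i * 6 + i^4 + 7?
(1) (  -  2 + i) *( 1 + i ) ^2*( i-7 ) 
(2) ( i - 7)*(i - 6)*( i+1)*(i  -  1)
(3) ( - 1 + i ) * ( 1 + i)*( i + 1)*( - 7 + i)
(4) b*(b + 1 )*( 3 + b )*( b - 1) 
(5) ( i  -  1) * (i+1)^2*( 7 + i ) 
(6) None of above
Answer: 3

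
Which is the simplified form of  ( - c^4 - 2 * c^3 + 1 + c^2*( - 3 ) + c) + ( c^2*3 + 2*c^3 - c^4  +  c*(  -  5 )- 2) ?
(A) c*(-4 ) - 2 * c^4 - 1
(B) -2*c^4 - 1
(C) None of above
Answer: A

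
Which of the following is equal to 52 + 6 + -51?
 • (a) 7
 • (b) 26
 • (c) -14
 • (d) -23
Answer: a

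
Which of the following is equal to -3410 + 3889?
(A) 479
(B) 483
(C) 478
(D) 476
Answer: A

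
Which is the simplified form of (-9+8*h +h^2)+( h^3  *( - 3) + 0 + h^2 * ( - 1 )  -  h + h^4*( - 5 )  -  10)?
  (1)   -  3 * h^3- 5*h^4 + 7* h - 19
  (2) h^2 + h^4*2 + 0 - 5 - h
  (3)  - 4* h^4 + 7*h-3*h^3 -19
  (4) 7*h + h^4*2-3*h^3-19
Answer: 1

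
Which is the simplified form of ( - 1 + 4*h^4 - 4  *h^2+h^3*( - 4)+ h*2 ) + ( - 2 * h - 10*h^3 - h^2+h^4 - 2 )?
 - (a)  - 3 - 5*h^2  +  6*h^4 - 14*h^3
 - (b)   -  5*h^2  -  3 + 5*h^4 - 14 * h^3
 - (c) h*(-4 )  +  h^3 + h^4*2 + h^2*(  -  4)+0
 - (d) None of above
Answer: b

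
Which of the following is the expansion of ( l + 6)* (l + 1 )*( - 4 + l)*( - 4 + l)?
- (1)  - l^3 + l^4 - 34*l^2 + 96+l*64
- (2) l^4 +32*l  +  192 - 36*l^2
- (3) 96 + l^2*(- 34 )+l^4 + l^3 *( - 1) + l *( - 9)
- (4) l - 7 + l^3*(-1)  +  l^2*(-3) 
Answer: 1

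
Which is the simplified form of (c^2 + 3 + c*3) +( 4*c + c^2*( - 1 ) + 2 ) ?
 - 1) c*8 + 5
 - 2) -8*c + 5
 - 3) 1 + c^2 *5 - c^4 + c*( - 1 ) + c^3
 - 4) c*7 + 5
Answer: 4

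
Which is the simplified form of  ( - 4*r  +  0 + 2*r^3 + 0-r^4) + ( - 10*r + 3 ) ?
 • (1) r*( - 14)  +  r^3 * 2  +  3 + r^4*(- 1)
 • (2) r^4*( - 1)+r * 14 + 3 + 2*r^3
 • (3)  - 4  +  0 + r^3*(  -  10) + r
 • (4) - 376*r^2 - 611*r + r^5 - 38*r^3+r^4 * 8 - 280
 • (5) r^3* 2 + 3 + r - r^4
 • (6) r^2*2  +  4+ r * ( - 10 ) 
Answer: 1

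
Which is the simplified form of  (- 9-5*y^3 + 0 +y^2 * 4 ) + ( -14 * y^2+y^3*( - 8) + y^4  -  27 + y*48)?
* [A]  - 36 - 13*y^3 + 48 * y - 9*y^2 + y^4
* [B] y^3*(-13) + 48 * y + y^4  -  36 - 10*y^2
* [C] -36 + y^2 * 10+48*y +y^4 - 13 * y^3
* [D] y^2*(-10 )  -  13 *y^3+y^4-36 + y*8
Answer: B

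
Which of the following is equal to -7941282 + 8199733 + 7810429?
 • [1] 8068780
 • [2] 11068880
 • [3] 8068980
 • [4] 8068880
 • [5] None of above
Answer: 4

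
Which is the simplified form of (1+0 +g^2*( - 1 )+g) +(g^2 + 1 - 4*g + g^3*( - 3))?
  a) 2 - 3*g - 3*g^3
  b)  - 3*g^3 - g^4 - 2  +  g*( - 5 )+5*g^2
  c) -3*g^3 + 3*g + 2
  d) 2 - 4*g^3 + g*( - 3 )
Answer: a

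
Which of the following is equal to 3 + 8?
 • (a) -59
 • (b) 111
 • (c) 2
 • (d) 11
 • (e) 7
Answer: d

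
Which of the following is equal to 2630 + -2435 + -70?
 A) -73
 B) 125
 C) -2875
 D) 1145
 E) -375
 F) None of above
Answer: B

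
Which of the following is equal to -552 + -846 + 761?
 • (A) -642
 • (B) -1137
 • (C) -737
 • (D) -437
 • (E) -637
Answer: E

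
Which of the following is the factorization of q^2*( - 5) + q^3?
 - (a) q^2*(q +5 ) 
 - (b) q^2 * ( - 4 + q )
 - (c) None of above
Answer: c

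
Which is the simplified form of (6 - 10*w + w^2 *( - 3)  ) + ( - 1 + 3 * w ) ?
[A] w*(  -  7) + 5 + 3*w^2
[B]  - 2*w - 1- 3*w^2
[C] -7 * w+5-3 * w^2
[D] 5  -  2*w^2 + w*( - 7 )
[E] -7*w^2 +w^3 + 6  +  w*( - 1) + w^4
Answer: C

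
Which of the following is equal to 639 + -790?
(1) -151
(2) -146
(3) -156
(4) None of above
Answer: 1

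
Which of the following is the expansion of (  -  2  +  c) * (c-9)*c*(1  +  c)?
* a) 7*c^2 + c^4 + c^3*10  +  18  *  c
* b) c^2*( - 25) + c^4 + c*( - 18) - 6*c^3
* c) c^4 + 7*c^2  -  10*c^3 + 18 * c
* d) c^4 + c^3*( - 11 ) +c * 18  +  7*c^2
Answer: c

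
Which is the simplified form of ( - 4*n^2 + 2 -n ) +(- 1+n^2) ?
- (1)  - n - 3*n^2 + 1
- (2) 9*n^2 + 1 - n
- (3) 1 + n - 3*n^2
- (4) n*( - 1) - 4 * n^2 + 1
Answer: 1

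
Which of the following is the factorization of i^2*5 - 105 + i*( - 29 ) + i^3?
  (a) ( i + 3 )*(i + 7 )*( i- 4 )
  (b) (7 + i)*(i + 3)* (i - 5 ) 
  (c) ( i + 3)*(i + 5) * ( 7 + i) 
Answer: b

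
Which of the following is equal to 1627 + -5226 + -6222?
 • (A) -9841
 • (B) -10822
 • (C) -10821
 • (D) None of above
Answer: D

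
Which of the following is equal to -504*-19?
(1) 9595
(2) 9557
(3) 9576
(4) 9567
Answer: 3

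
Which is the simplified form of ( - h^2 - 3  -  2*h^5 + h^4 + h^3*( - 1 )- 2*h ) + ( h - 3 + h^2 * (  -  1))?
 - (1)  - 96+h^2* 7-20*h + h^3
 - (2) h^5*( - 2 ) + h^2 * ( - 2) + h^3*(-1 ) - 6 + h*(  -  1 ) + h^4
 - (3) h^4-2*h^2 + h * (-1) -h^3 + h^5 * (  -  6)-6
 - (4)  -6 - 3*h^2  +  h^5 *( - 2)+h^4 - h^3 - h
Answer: 2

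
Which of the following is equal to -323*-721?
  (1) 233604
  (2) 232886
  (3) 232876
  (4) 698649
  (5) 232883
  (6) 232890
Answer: 5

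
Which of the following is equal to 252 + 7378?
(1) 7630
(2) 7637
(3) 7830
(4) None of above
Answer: 1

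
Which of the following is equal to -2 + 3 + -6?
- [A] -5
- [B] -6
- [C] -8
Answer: A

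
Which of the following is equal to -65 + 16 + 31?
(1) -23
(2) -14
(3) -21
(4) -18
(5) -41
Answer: 4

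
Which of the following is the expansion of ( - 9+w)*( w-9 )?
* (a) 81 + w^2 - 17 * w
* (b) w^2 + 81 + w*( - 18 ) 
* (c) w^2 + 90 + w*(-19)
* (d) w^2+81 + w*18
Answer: b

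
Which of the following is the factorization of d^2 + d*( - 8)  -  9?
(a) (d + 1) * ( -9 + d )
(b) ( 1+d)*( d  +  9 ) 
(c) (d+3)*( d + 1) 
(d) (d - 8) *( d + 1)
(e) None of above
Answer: a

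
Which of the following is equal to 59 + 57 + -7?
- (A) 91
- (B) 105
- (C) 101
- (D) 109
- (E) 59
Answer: D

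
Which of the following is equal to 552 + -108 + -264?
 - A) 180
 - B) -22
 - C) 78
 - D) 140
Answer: A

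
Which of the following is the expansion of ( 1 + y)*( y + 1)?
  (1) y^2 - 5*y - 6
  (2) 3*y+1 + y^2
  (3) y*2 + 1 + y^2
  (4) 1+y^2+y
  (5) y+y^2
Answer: 3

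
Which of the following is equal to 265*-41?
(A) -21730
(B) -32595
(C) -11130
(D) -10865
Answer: D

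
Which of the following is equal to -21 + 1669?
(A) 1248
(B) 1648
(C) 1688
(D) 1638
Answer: B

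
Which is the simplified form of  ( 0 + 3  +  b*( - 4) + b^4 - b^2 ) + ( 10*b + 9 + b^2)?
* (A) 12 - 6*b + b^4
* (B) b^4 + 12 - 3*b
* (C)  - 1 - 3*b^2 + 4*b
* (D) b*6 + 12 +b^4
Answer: D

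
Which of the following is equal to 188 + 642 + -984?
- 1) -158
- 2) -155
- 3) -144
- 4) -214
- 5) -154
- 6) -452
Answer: 5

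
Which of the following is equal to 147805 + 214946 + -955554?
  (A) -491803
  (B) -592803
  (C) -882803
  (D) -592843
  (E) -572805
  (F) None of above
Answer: B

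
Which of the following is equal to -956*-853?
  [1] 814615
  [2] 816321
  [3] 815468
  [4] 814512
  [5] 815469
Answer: 3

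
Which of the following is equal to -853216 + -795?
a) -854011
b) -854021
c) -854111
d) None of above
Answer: a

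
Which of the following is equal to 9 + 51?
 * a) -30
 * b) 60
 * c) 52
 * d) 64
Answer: b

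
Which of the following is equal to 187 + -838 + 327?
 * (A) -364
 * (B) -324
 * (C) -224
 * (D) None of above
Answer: B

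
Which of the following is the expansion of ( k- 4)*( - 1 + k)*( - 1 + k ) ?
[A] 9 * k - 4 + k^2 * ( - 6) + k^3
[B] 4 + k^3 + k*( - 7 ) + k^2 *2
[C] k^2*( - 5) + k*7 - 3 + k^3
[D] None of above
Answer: A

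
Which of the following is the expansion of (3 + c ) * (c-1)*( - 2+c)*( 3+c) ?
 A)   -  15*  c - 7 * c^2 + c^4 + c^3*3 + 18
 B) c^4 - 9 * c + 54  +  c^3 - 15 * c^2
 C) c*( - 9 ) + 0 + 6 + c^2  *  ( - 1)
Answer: A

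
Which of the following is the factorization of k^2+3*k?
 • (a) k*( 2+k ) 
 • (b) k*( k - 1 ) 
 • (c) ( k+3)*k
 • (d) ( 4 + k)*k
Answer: c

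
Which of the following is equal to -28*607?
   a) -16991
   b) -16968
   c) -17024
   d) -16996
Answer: d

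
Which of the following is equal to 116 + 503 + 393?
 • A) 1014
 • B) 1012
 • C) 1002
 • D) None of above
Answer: B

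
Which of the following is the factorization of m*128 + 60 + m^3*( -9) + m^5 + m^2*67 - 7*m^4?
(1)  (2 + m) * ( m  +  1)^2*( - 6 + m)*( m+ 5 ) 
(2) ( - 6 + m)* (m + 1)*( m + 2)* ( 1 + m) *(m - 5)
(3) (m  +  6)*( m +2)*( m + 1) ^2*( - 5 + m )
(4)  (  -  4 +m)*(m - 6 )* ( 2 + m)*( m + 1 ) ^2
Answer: 2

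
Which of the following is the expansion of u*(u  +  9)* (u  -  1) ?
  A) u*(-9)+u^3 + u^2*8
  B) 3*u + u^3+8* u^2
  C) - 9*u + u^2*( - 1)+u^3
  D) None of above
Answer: A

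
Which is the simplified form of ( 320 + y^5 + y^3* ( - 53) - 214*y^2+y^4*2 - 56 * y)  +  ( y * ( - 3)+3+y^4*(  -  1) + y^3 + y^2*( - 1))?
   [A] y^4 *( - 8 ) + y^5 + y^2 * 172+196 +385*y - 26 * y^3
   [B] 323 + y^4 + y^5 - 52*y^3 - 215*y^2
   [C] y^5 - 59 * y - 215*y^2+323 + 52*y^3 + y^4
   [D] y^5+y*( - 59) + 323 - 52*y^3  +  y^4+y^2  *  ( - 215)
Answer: D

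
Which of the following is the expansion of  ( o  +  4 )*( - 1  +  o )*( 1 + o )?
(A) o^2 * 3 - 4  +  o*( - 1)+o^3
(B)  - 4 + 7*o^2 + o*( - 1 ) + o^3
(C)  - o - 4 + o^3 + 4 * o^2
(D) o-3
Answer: C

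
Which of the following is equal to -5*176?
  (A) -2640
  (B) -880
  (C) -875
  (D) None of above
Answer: B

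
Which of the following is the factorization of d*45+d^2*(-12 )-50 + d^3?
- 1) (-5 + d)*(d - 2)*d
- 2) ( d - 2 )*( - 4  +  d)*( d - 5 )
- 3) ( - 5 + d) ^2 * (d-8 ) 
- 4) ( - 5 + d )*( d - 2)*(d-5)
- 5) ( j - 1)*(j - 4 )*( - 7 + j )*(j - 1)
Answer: 4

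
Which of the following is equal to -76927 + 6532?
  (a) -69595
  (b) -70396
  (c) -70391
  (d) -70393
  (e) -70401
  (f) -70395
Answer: f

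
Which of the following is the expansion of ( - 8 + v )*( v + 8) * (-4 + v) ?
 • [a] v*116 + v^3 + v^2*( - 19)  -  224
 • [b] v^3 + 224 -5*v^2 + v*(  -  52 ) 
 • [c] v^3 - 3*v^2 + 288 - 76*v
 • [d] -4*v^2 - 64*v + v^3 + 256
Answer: d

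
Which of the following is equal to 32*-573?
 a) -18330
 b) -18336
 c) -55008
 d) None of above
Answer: b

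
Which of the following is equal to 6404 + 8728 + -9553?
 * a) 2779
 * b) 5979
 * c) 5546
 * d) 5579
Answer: d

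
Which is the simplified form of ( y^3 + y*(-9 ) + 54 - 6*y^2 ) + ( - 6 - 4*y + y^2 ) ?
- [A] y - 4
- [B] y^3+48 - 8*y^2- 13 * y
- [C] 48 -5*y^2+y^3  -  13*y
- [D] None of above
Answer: C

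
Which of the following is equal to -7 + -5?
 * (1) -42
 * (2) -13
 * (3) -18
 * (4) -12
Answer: 4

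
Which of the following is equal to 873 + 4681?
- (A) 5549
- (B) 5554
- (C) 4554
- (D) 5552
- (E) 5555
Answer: B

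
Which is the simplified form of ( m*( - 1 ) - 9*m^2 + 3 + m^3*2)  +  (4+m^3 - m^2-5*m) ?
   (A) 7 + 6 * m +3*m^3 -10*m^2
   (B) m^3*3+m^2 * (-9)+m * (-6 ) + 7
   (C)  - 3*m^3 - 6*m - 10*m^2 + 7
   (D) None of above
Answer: D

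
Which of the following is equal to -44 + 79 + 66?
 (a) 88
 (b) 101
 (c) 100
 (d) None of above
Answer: b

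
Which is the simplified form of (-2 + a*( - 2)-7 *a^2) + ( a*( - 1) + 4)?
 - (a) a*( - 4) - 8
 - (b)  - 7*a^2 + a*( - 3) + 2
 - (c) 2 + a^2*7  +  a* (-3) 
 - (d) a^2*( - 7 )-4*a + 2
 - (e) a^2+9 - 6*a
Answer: b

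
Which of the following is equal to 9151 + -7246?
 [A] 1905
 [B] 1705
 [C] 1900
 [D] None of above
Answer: A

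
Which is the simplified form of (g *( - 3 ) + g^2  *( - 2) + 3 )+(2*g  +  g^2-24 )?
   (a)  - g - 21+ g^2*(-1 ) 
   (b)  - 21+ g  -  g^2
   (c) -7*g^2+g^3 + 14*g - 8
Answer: a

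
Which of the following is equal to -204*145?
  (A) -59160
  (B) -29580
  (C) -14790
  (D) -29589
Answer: B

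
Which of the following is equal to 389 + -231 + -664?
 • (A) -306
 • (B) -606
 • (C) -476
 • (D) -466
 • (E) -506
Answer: E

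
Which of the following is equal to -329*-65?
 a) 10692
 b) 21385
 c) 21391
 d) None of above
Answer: b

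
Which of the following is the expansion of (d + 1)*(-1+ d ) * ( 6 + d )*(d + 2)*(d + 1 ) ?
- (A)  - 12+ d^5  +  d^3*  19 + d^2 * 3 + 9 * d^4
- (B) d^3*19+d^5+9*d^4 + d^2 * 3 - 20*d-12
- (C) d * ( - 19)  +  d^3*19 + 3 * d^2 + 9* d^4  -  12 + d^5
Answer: B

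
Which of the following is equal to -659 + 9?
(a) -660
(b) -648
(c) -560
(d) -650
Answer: d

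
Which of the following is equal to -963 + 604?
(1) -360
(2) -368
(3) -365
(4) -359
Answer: 4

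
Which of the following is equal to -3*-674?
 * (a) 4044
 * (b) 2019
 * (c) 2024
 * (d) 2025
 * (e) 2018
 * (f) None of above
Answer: f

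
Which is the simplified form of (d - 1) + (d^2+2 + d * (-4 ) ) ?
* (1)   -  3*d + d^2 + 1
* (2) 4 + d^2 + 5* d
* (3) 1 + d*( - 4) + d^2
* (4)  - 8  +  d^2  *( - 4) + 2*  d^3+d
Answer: 1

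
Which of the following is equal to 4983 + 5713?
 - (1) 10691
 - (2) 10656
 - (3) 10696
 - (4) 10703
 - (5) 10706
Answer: 3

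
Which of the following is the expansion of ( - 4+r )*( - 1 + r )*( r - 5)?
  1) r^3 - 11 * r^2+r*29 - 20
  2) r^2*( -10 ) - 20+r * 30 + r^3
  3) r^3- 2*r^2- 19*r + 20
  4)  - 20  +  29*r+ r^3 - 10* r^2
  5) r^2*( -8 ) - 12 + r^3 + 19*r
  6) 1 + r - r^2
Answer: 4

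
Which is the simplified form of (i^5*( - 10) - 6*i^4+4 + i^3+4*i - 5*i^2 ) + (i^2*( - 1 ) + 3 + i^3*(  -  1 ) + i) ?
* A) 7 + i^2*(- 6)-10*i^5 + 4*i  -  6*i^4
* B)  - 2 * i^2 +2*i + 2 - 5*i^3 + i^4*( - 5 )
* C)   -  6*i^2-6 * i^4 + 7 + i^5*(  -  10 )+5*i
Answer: C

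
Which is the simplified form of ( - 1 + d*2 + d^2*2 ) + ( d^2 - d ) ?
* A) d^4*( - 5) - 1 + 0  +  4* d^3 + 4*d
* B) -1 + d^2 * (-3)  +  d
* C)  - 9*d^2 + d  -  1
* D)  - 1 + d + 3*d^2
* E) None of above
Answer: D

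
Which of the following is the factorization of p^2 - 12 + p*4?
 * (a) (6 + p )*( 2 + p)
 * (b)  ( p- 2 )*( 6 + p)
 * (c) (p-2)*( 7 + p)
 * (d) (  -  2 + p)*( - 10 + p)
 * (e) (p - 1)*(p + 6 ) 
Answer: b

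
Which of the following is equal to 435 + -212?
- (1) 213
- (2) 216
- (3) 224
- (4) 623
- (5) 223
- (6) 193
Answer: 5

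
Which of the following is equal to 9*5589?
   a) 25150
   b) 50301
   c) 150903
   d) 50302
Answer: b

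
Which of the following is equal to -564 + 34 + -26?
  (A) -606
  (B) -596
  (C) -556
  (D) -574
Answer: C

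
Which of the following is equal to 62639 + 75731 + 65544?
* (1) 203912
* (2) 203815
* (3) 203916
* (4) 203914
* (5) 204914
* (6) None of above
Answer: 4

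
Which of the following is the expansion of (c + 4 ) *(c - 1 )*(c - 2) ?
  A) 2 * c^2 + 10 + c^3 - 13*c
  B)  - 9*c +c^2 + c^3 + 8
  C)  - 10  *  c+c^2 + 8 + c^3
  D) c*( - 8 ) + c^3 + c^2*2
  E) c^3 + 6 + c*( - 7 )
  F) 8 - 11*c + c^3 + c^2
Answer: C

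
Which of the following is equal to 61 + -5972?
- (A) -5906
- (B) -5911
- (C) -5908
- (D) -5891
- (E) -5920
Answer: B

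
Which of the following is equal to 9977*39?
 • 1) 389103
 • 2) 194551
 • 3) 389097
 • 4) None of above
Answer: 1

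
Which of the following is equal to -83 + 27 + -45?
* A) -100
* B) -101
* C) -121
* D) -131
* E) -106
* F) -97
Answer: B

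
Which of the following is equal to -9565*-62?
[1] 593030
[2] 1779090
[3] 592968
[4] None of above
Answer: 1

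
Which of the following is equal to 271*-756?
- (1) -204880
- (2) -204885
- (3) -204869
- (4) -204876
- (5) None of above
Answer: 4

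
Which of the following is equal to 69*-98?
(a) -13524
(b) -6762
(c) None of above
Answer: b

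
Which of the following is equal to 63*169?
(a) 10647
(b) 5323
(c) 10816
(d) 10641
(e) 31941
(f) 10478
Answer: a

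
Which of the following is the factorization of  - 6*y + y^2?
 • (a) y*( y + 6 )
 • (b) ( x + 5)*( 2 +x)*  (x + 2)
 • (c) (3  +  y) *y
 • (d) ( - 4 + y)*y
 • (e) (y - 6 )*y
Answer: e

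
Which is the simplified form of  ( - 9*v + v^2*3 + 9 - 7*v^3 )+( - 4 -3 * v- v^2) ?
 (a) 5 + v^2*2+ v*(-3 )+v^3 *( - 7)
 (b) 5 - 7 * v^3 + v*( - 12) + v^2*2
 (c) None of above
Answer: b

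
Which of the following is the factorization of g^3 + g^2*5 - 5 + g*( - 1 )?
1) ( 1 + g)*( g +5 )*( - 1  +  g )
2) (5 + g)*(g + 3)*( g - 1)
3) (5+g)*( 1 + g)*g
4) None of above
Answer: 1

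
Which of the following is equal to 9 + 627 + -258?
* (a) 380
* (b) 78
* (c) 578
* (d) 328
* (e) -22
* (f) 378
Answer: f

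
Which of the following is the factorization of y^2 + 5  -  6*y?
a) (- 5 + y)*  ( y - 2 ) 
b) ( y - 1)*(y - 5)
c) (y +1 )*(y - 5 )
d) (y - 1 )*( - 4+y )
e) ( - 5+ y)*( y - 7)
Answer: b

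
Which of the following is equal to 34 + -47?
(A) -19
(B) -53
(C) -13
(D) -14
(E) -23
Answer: C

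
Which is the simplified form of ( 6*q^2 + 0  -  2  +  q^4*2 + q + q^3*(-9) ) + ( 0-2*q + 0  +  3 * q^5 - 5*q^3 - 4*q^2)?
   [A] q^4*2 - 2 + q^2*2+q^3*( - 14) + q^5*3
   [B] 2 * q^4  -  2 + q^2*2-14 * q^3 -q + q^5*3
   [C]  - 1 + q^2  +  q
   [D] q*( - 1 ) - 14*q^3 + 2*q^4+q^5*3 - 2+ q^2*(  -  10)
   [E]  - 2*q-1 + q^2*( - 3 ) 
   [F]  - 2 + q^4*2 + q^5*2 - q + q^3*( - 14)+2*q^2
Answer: B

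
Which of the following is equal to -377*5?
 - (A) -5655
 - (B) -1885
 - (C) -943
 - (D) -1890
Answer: B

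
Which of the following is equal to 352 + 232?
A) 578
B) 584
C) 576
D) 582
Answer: B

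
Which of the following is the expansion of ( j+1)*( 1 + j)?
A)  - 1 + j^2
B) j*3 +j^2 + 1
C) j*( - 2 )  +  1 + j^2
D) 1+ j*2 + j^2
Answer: D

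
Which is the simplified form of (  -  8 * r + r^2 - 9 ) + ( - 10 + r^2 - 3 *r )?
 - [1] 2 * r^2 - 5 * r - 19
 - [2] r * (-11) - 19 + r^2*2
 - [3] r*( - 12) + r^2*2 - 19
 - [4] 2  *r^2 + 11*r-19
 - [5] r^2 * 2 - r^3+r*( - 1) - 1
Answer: 2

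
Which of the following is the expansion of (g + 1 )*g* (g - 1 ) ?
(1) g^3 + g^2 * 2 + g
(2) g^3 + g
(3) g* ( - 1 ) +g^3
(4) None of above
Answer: 3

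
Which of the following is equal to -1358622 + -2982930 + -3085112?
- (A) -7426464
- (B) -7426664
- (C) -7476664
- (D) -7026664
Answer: B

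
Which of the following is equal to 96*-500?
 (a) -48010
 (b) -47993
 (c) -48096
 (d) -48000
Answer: d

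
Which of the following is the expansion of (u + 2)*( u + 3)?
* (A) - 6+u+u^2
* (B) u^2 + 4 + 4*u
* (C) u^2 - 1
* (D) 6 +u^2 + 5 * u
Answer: D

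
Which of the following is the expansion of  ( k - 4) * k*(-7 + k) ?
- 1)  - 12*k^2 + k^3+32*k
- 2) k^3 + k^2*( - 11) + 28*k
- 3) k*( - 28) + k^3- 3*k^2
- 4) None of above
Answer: 2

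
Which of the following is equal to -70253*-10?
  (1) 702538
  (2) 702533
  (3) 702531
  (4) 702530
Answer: 4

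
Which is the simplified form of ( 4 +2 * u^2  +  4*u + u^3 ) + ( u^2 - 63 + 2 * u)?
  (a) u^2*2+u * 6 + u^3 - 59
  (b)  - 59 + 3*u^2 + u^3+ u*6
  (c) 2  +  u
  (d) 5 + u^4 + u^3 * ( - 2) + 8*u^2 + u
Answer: b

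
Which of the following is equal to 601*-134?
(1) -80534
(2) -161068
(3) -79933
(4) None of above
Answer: 1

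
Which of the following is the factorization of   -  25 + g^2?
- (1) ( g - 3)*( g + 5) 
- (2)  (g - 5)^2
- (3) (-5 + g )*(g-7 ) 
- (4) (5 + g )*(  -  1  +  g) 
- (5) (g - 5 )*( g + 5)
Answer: 5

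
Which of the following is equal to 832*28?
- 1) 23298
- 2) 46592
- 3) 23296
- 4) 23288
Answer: 3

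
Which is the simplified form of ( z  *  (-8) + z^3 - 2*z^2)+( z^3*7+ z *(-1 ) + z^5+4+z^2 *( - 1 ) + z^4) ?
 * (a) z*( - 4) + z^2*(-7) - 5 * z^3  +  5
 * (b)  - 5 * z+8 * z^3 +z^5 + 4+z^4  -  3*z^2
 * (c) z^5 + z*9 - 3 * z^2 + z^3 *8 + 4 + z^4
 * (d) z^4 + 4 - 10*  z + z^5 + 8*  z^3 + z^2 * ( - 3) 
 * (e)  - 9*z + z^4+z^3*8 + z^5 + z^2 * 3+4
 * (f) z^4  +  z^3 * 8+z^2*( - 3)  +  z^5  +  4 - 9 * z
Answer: f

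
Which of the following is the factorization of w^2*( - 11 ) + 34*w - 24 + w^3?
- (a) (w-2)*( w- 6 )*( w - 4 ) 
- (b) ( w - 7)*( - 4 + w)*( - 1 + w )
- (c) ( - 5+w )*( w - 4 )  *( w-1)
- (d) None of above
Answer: d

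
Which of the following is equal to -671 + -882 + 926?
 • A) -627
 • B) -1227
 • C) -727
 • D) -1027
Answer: A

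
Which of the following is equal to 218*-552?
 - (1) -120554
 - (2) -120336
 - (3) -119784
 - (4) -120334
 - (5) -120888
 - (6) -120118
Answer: 2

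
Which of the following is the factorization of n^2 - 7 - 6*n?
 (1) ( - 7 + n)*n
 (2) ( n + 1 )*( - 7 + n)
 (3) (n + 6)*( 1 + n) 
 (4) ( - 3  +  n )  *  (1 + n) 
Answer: 2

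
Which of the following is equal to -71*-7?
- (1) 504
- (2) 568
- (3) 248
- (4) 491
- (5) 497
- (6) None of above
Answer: 5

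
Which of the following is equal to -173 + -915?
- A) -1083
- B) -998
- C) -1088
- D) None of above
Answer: C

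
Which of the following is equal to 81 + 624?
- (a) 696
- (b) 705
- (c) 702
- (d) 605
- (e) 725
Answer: b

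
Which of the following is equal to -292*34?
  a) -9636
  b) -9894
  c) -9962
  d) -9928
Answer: d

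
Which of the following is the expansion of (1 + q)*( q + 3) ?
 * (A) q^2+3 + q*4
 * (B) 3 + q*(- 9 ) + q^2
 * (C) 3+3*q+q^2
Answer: A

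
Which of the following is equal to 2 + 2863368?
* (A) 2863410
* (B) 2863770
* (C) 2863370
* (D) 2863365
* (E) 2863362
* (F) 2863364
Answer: C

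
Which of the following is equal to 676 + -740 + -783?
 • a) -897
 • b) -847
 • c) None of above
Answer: b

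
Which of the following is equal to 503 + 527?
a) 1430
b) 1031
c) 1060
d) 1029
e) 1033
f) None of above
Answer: f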